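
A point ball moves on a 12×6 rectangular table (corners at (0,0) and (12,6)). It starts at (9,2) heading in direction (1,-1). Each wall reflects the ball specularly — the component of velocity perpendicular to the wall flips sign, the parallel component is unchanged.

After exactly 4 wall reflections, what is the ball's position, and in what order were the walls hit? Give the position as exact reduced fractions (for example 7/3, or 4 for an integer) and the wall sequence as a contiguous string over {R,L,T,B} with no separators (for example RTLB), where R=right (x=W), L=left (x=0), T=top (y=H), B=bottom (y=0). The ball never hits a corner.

1. t=2 → B at (11,0); v=(1,1)
2. t=1 → R at (12,1); v=(-1,1)
3. t=5 → T at (7,6); v=(-1,-1)
4. t=6 → B at (1,0); v=(-1,1)

Final position: (1,0)
Wall sequence: BRTB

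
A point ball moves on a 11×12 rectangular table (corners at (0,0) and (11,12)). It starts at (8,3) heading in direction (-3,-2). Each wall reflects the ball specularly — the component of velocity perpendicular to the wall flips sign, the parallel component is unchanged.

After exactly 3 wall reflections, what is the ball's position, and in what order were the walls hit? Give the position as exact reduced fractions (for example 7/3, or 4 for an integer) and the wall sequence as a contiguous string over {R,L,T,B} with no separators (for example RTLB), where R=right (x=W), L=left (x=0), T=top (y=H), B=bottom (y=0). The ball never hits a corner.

Final position: (11,29/3)
Wall sequence: BLR

1. t=3/2 → B at (7/2,0); v=(-3,2)
2. t=7/6 → L at (0,7/3); v=(3,2)
3. t=11/3 → R at (11,29/3); v=(-3,2)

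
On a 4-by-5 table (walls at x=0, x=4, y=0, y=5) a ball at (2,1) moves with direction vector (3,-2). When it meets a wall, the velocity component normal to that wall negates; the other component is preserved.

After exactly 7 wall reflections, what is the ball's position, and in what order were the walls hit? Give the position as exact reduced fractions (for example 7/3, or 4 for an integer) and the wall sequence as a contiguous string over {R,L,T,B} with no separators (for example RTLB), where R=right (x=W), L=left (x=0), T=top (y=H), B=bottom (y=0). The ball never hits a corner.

Final position: (5/2,0)
Wall sequence: BRLTRLB

1. t=1/2 → B at (7/2,0); v=(3,2)
2. t=1/6 → R at (4,1/3); v=(-3,2)
3. t=4/3 → L at (0,3); v=(3,2)
4. t=1 → T at (3,5); v=(3,-2)
5. t=1/3 → R at (4,13/3); v=(-3,-2)
6. t=4/3 → L at (0,5/3); v=(3,-2)
7. t=5/6 → B at (5/2,0); v=(3,2)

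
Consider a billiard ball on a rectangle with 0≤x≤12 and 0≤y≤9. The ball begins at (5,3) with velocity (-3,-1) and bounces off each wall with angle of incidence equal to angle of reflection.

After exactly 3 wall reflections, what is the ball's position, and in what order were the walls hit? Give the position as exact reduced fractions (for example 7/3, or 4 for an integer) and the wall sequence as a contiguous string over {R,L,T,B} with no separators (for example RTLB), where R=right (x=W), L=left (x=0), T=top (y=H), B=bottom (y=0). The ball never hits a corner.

Final position: (12,8/3)
Wall sequence: LBR

1. t=5/3 → L at (0,4/3); v=(3,-1)
2. t=4/3 → B at (4,0); v=(3,1)
3. t=8/3 → R at (12,8/3); v=(-3,1)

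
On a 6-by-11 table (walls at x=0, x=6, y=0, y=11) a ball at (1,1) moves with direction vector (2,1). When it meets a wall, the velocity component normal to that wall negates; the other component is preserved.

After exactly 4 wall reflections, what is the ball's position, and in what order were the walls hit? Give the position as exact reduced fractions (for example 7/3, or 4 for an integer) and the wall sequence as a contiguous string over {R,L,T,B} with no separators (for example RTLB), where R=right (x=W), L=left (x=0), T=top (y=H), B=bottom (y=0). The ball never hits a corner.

Final position: (3,11)
Wall sequence: RLRT

1. t=5/2 → R at (6,7/2); v=(-2,1)
2. t=3 → L at (0,13/2); v=(2,1)
3. t=3 → R at (6,19/2); v=(-2,1)
4. t=3/2 → T at (3,11); v=(-2,-1)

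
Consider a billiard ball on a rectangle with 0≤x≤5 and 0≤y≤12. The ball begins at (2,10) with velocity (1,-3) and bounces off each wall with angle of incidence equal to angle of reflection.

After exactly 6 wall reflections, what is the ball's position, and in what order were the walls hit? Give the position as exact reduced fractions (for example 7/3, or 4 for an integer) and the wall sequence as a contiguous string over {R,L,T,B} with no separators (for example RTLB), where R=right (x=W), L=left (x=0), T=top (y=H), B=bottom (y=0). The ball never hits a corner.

Final position: (5,5)
Wall sequence: RBTLBR

1. t=3 → R at (5,1); v=(-1,-3)
2. t=1/3 → B at (14/3,0); v=(-1,3)
3. t=4 → T at (2/3,12); v=(-1,-3)
4. t=2/3 → L at (0,10); v=(1,-3)
5. t=10/3 → B at (10/3,0); v=(1,3)
6. t=5/3 → R at (5,5); v=(-1,3)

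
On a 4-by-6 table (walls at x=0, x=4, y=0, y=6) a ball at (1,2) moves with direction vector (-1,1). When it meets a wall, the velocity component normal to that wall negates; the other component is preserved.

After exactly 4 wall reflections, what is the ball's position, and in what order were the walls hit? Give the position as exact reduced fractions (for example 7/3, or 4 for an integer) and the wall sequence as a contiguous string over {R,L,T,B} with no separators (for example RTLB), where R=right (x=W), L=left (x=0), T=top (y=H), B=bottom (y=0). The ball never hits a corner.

Final position: (0,1)
Wall sequence: LTRL

1. t=1 → L at (0,3); v=(1,1)
2. t=3 → T at (3,6); v=(1,-1)
3. t=1 → R at (4,5); v=(-1,-1)
4. t=4 → L at (0,1); v=(1,-1)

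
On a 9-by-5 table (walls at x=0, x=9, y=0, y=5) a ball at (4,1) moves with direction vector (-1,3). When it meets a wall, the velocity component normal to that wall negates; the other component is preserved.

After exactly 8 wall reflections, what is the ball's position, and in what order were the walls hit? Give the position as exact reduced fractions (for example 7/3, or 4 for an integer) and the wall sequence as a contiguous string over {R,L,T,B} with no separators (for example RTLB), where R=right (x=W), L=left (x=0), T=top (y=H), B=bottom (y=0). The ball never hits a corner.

1. t=4/3 → T at (8/3,5); v=(-1,-3)
2. t=5/3 → B at (1,0); v=(-1,3)
3. t=1 → L at (0,3); v=(1,3)
4. t=2/3 → T at (2/3,5); v=(1,-3)
5. t=5/3 → B at (7/3,0); v=(1,3)
6. t=5/3 → T at (4,5); v=(1,-3)
7. t=5/3 → B at (17/3,0); v=(1,3)
8. t=5/3 → T at (22/3,5); v=(1,-3)

Final position: (22/3,5)
Wall sequence: TBLTBTBT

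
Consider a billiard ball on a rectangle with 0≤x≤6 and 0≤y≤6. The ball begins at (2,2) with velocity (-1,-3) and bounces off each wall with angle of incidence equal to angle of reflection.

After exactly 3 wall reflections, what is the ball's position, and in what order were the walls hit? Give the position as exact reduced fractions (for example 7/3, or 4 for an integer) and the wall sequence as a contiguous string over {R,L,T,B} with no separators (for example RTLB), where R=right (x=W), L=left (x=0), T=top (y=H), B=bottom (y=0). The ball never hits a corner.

Final position: (2/3,6)
Wall sequence: BLT

1. t=2/3 → B at (4/3,0); v=(-1,3)
2. t=4/3 → L at (0,4); v=(1,3)
3. t=2/3 → T at (2/3,6); v=(1,-3)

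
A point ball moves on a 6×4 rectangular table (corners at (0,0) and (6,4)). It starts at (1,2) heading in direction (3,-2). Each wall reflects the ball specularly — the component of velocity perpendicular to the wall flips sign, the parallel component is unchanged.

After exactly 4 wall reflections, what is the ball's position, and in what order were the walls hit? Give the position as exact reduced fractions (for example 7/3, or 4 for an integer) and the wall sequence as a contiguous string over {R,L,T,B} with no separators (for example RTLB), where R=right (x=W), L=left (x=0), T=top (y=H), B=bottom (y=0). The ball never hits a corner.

Final position: (0,8/3)
Wall sequence: BRTL

1. t=1 → B at (4,0); v=(3,2)
2. t=2/3 → R at (6,4/3); v=(-3,2)
3. t=4/3 → T at (2,4); v=(-3,-2)
4. t=2/3 → L at (0,8/3); v=(3,-2)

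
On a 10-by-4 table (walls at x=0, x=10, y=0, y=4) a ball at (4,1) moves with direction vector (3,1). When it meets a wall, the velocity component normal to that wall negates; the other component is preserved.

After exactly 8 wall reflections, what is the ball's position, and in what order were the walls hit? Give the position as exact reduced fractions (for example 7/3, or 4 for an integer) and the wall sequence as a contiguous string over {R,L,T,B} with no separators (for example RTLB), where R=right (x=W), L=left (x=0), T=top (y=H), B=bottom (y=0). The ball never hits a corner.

1. t=2 → R at (10,3); v=(-3,1)
2. t=1 → T at (7,4); v=(-3,-1)
3. t=7/3 → L at (0,5/3); v=(3,-1)
4. t=5/3 → B at (5,0); v=(3,1)
5. t=5/3 → R at (10,5/3); v=(-3,1)
6. t=7/3 → T at (3,4); v=(-3,-1)
7. t=1 → L at (0,3); v=(3,-1)
8. t=3 → B at (9,0); v=(3,1)

Final position: (9,0)
Wall sequence: RTLBRTLB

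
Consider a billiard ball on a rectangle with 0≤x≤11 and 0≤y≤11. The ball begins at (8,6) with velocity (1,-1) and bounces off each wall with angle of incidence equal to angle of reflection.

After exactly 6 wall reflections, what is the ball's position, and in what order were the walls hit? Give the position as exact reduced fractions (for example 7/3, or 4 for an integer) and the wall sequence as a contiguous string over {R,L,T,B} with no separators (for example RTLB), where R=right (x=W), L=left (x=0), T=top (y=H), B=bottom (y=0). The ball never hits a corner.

Final position: (8,0)
Wall sequence: RBLTRB

1. t=3 → R at (11,3); v=(-1,-1)
2. t=3 → B at (8,0); v=(-1,1)
3. t=8 → L at (0,8); v=(1,1)
4. t=3 → T at (3,11); v=(1,-1)
5. t=8 → R at (11,3); v=(-1,-1)
6. t=3 → B at (8,0); v=(-1,1)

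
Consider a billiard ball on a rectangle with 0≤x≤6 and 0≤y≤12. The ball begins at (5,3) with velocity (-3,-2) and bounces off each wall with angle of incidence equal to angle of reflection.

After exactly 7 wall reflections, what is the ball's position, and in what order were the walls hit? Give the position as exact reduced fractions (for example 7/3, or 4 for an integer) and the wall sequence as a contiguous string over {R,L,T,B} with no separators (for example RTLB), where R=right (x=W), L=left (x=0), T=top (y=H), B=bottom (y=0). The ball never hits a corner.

Final position: (0,23/3)
Wall sequence: BLRLTRL

1. t=3/2 → B at (1/2,0); v=(-3,2)
2. t=1/6 → L at (0,1/3); v=(3,2)
3. t=2 → R at (6,13/3); v=(-3,2)
4. t=2 → L at (0,25/3); v=(3,2)
5. t=11/6 → T at (11/2,12); v=(3,-2)
6. t=1/6 → R at (6,35/3); v=(-3,-2)
7. t=2 → L at (0,23/3); v=(3,-2)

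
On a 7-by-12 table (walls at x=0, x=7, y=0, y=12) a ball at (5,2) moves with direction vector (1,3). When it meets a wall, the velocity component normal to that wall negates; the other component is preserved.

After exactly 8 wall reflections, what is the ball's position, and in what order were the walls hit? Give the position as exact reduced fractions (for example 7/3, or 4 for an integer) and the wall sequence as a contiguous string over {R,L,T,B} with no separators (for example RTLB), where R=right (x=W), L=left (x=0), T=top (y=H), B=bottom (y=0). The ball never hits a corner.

1. t=2 → R at (7,8); v=(-1,3)
2. t=4/3 → T at (17/3,12); v=(-1,-3)
3. t=4 → B at (5/3,0); v=(-1,3)
4. t=5/3 → L at (0,5); v=(1,3)
5. t=7/3 → T at (7/3,12); v=(1,-3)
6. t=4 → B at (19/3,0); v=(1,3)
7. t=2/3 → R at (7,2); v=(-1,3)
8. t=10/3 → T at (11/3,12); v=(-1,-3)

Final position: (11/3,12)
Wall sequence: RTBLTBRT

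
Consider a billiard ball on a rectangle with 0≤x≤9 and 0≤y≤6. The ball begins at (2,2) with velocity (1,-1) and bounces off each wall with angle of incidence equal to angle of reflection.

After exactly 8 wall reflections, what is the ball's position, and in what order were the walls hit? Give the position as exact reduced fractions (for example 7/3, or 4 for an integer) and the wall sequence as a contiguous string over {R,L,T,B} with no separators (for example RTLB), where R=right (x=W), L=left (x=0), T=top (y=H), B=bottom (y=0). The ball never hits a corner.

1. t=2 → B at (4,0); v=(1,1)
2. t=5 → R at (9,5); v=(-1,1)
3. t=1 → T at (8,6); v=(-1,-1)
4. t=6 → B at (2,0); v=(-1,1)
5. t=2 → L at (0,2); v=(1,1)
6. t=4 → T at (4,6); v=(1,-1)
7. t=5 → R at (9,1); v=(-1,-1)
8. t=1 → B at (8,0); v=(-1,1)

Final position: (8,0)
Wall sequence: BRTBLTRB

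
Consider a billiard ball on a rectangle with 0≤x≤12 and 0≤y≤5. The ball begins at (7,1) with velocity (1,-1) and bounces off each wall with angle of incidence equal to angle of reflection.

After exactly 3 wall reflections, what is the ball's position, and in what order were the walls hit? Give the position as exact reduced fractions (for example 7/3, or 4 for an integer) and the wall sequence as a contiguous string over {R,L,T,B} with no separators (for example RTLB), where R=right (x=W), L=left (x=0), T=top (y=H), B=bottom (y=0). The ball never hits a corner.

1. t=1 → B at (8,0); v=(1,1)
2. t=4 → R at (12,4); v=(-1,1)
3. t=1 → T at (11,5); v=(-1,-1)

Final position: (11,5)
Wall sequence: BRT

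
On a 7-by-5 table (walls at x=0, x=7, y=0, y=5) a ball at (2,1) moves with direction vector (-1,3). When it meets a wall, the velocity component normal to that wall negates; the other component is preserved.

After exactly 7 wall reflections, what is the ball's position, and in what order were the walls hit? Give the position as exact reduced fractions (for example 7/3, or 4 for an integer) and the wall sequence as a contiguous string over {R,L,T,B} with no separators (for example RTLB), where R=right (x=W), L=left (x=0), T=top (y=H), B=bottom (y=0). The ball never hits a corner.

1. t=4/3 → T at (2/3,5); v=(-1,-3)
2. t=2/3 → L at (0,3); v=(1,-3)
3. t=1 → B at (1,0); v=(1,3)
4. t=5/3 → T at (8/3,5); v=(1,-3)
5. t=5/3 → B at (13/3,0); v=(1,3)
6. t=5/3 → T at (6,5); v=(1,-3)
7. t=1 → R at (7,2); v=(-1,-3)

Final position: (7,2)
Wall sequence: TLBTBTR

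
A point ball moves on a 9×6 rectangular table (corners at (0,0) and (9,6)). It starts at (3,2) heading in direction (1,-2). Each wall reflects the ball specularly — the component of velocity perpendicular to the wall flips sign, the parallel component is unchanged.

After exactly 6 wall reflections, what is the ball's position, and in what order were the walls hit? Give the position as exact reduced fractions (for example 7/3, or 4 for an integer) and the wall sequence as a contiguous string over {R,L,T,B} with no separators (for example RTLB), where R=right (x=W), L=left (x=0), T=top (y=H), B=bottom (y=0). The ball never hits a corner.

1. t=1 → B at (4,0); v=(1,2)
2. t=3 → T at (7,6); v=(1,-2)
3. t=2 → R at (9,2); v=(-1,-2)
4. t=1 → B at (8,0); v=(-1,2)
5. t=3 → T at (5,6); v=(-1,-2)
6. t=3 → B at (2,0); v=(-1,2)

Final position: (2,0)
Wall sequence: BTRBTB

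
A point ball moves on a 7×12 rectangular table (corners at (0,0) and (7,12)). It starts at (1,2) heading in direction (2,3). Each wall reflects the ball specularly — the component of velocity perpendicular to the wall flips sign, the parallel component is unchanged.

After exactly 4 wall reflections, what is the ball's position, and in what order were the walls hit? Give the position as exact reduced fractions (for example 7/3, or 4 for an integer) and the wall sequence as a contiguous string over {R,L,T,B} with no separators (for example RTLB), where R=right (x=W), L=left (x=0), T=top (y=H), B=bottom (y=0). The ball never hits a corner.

Final position: (5/3,0)
Wall sequence: RTLB

1. t=3 → R at (7,11); v=(-2,3)
2. t=1/3 → T at (19/3,12); v=(-2,-3)
3. t=19/6 → L at (0,5/2); v=(2,-3)
4. t=5/6 → B at (5/3,0); v=(2,3)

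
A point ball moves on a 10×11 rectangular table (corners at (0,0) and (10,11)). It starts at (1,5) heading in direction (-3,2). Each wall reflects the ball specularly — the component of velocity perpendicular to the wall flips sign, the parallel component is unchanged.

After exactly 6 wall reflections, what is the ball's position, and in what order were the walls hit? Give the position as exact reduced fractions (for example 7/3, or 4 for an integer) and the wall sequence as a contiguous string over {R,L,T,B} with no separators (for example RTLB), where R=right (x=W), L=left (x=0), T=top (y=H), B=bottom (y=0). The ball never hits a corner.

1. t=1/3 → L at (0,17/3); v=(3,2)
2. t=8/3 → T at (8,11); v=(3,-2)
3. t=2/3 → R at (10,29/3); v=(-3,-2)
4. t=10/3 → L at (0,3); v=(3,-2)
5. t=3/2 → B at (9/2,0); v=(3,2)
6. t=11/6 → R at (10,11/3); v=(-3,2)

Final position: (10,11/3)
Wall sequence: LTRLBR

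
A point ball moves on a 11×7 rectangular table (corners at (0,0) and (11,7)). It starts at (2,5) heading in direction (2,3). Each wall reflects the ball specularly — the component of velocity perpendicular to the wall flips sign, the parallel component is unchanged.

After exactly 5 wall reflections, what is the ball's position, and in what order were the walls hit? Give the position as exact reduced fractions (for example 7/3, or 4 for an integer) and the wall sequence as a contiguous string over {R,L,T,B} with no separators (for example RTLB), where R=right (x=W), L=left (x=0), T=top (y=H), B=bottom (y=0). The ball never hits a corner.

1. t=2/3 → T at (10/3,7); v=(2,-3)
2. t=7/3 → B at (8,0); v=(2,3)
3. t=3/2 → R at (11,9/2); v=(-2,3)
4. t=5/6 → T at (28/3,7); v=(-2,-3)
5. t=7/3 → B at (14/3,0); v=(-2,3)

Final position: (14/3,0)
Wall sequence: TBRTB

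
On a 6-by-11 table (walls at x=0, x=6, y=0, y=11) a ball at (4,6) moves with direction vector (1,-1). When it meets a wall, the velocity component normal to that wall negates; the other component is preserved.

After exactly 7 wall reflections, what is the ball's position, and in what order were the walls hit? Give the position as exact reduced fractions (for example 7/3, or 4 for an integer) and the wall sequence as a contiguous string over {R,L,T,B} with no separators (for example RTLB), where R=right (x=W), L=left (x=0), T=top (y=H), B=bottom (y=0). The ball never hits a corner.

1. t=2 → R at (6,4); v=(-1,-1)
2. t=4 → B at (2,0); v=(-1,1)
3. t=2 → L at (0,2); v=(1,1)
4. t=6 → R at (6,8); v=(-1,1)
5. t=3 → T at (3,11); v=(-1,-1)
6. t=3 → L at (0,8); v=(1,-1)
7. t=6 → R at (6,2); v=(-1,-1)

Final position: (6,2)
Wall sequence: RBLRTLR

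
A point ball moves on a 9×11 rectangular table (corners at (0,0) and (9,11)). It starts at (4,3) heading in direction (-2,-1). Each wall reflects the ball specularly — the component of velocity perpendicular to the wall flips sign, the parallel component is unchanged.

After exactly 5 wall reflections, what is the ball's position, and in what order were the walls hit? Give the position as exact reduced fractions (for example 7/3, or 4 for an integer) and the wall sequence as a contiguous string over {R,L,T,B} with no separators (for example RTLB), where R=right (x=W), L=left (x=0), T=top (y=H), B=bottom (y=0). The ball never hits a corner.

Final position: (6,11)
Wall sequence: LBRLT

1. t=2 → L at (0,1); v=(2,-1)
2. t=1 → B at (2,0); v=(2,1)
3. t=7/2 → R at (9,7/2); v=(-2,1)
4. t=9/2 → L at (0,8); v=(2,1)
5. t=3 → T at (6,11); v=(2,-1)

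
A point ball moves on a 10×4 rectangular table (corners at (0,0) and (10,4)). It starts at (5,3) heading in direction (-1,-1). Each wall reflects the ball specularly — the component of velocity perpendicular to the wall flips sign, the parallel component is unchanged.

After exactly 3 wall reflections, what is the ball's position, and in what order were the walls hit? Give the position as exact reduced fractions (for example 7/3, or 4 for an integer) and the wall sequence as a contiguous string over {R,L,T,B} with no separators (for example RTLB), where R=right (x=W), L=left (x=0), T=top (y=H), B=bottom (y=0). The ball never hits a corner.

1. t=3 → B at (2,0); v=(-1,1)
2. t=2 → L at (0,2); v=(1,1)
3. t=2 → T at (2,4); v=(1,-1)

Final position: (2,4)
Wall sequence: BLT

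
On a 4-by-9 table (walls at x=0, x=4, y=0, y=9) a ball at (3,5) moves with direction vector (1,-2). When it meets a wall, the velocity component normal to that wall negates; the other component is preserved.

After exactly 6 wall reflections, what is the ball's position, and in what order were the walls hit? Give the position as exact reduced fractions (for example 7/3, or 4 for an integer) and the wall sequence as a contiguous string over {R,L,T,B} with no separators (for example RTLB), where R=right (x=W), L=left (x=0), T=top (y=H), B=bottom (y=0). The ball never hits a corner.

Final position: (3/2,0)
Wall sequence: RBLTRB

1. t=1 → R at (4,3); v=(-1,-2)
2. t=3/2 → B at (5/2,0); v=(-1,2)
3. t=5/2 → L at (0,5); v=(1,2)
4. t=2 → T at (2,9); v=(1,-2)
5. t=2 → R at (4,5); v=(-1,-2)
6. t=5/2 → B at (3/2,0); v=(-1,2)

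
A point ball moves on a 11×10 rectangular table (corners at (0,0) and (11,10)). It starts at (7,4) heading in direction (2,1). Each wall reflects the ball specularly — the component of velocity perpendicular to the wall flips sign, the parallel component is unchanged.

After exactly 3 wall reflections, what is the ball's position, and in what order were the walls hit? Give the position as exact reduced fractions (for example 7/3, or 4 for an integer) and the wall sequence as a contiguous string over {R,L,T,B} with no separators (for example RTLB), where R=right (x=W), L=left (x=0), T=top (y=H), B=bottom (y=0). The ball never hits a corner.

Final position: (0,17/2)
Wall sequence: RTL

1. t=2 → R at (11,6); v=(-2,1)
2. t=4 → T at (3,10); v=(-2,-1)
3. t=3/2 → L at (0,17/2); v=(2,-1)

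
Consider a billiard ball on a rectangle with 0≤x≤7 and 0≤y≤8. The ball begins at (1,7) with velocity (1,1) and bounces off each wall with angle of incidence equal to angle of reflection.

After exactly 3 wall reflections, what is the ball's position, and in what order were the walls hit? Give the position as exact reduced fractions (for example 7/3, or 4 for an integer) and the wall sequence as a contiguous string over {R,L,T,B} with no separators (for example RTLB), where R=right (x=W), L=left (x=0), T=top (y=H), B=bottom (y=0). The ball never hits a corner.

Final position: (4,0)
Wall sequence: TRB

1. t=1 → T at (2,8); v=(1,-1)
2. t=5 → R at (7,3); v=(-1,-1)
3. t=3 → B at (4,0); v=(-1,1)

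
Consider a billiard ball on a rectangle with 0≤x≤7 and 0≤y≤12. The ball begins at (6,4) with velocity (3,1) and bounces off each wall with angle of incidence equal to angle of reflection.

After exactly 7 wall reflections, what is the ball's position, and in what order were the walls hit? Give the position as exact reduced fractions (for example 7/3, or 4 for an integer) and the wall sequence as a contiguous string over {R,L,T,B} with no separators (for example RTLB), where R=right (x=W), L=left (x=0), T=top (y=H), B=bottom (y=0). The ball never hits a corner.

1. t=1/3 → R at (7,13/3); v=(-3,1)
2. t=7/3 → L at (0,20/3); v=(3,1)
3. t=7/3 → R at (7,9); v=(-3,1)
4. t=7/3 → L at (0,34/3); v=(3,1)
5. t=2/3 → T at (2,12); v=(3,-1)
6. t=5/3 → R at (7,31/3); v=(-3,-1)
7. t=7/3 → L at (0,8); v=(3,-1)

Final position: (0,8)
Wall sequence: RLRLTRL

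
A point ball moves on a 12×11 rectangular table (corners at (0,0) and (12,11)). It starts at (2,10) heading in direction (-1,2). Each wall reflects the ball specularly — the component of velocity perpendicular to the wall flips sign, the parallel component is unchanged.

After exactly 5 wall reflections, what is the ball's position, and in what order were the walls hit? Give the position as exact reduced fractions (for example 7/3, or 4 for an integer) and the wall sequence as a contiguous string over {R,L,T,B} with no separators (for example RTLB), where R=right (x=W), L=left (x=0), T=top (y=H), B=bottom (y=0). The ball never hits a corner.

1. t=1/2 → T at (3/2,11); v=(-1,-2)
2. t=3/2 → L at (0,8); v=(1,-2)
3. t=4 → B at (4,0); v=(1,2)
4. t=11/2 → T at (19/2,11); v=(1,-2)
5. t=5/2 → R at (12,6); v=(-1,-2)

Final position: (12,6)
Wall sequence: TLBTR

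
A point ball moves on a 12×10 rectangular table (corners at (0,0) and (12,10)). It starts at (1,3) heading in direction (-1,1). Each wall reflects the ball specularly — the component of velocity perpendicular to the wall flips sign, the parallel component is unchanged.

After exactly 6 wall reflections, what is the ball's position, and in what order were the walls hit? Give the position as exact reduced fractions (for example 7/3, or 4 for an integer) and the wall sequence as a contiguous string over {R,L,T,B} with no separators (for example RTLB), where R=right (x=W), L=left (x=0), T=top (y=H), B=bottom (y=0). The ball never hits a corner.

1. t=1 → L at (0,4); v=(1,1)
2. t=6 → T at (6,10); v=(1,-1)
3. t=6 → R at (12,4); v=(-1,-1)
4. t=4 → B at (8,0); v=(-1,1)
5. t=8 → L at (0,8); v=(1,1)
6. t=2 → T at (2,10); v=(1,-1)

Final position: (2,10)
Wall sequence: LTRBLT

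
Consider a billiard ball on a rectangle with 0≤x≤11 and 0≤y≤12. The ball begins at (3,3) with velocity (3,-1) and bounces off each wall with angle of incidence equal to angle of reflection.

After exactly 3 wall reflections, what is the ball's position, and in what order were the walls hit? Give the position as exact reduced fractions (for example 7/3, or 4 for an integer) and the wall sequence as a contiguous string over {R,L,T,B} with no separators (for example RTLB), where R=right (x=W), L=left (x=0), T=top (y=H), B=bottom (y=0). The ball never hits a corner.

Final position: (0,10/3)
Wall sequence: RBL

1. t=8/3 → R at (11,1/3); v=(-3,-1)
2. t=1/3 → B at (10,0); v=(-3,1)
3. t=10/3 → L at (0,10/3); v=(3,1)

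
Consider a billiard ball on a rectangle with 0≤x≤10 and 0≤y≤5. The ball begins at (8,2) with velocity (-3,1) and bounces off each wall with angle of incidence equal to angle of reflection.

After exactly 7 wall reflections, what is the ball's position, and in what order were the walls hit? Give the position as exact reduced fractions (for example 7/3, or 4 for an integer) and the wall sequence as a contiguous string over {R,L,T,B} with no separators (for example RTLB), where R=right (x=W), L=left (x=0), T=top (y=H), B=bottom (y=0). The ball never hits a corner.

Final position: (9,5)
Wall sequence: LTRBLRT

1. t=8/3 → L at (0,14/3); v=(3,1)
2. t=1/3 → T at (1,5); v=(3,-1)
3. t=3 → R at (10,2); v=(-3,-1)
4. t=2 → B at (4,0); v=(-3,1)
5. t=4/3 → L at (0,4/3); v=(3,1)
6. t=10/3 → R at (10,14/3); v=(-3,1)
7. t=1/3 → T at (9,5); v=(-3,-1)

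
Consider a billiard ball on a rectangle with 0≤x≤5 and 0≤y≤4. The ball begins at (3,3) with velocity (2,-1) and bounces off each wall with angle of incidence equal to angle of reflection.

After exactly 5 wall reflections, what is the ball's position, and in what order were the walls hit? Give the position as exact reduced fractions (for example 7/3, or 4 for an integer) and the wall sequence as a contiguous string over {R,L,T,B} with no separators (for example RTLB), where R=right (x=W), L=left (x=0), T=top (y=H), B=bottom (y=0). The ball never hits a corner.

1. t=1 → R at (5,2); v=(-2,-1)
2. t=2 → B at (1,0); v=(-2,1)
3. t=1/2 → L at (0,1/2); v=(2,1)
4. t=5/2 → R at (5,3); v=(-2,1)
5. t=1 → T at (3,4); v=(-2,-1)

Final position: (3,4)
Wall sequence: RBLRT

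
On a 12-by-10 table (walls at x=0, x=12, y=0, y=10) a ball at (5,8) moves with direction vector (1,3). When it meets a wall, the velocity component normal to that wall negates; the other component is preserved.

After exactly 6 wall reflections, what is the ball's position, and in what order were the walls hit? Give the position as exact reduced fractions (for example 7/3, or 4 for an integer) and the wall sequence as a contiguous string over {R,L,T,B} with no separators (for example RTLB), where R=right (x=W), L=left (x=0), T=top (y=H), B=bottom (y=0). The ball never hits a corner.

1. t=2/3 → T at (17/3,10); v=(1,-3)
2. t=10/3 → B at (9,0); v=(1,3)
3. t=3 → R at (12,9); v=(-1,3)
4. t=1/3 → T at (35/3,10); v=(-1,-3)
5. t=10/3 → B at (25/3,0); v=(-1,3)
6. t=10/3 → T at (5,10); v=(-1,-3)

Final position: (5,10)
Wall sequence: TBRTBT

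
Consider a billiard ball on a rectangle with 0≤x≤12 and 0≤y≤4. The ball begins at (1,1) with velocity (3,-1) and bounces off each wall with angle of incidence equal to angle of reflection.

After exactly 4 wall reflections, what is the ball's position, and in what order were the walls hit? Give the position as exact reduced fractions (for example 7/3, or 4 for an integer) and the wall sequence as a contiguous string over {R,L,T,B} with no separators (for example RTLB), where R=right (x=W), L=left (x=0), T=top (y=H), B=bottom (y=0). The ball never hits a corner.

Final position: (0,4/3)
Wall sequence: BRTL

1. t=1 → B at (4,0); v=(3,1)
2. t=8/3 → R at (12,8/3); v=(-3,1)
3. t=4/3 → T at (8,4); v=(-3,-1)
4. t=8/3 → L at (0,4/3); v=(3,-1)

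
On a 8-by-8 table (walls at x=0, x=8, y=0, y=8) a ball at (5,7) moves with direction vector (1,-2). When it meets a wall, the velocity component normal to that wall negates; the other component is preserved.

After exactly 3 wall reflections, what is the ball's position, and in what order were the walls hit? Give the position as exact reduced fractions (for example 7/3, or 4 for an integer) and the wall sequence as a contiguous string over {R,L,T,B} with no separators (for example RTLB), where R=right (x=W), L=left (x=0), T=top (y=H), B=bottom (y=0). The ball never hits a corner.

1. t=3 → R at (8,1); v=(-1,-2)
2. t=1/2 → B at (15/2,0); v=(-1,2)
3. t=4 → T at (7/2,8); v=(-1,-2)

Final position: (7/2,8)
Wall sequence: RBT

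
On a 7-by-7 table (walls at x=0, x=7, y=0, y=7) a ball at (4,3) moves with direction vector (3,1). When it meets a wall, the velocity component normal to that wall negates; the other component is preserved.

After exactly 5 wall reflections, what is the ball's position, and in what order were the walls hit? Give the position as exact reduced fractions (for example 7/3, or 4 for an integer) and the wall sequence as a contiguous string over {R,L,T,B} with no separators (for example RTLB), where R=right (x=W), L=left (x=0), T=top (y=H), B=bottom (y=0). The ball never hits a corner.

Final position: (0,3)
Wall sequence: RLTRL

1. t=1 → R at (7,4); v=(-3,1)
2. t=7/3 → L at (0,19/3); v=(3,1)
3. t=2/3 → T at (2,7); v=(3,-1)
4. t=5/3 → R at (7,16/3); v=(-3,-1)
5. t=7/3 → L at (0,3); v=(3,-1)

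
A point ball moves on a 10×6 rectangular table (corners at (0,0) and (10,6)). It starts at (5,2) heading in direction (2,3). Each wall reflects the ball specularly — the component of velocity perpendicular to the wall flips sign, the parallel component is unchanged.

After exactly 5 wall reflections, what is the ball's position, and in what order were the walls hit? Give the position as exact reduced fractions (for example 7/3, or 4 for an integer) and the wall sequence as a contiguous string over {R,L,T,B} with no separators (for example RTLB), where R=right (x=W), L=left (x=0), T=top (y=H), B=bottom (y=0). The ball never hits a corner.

Final position: (1/3,0)
Wall sequence: TRBTB

1. t=4/3 → T at (23/3,6); v=(2,-3)
2. t=7/6 → R at (10,5/2); v=(-2,-3)
3. t=5/6 → B at (25/3,0); v=(-2,3)
4. t=2 → T at (13/3,6); v=(-2,-3)
5. t=2 → B at (1/3,0); v=(-2,3)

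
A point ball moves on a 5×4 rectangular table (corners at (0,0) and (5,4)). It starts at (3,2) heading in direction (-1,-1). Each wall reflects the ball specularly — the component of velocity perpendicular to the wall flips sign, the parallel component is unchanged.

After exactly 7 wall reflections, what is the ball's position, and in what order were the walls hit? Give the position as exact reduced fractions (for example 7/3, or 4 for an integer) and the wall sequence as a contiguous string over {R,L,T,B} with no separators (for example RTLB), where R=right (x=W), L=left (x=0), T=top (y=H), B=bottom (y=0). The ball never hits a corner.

Final position: (1,4)
Wall sequence: BLTRBLT

1. t=2 → B at (1,0); v=(-1,1)
2. t=1 → L at (0,1); v=(1,1)
3. t=3 → T at (3,4); v=(1,-1)
4. t=2 → R at (5,2); v=(-1,-1)
5. t=2 → B at (3,0); v=(-1,1)
6. t=3 → L at (0,3); v=(1,1)
7. t=1 → T at (1,4); v=(1,-1)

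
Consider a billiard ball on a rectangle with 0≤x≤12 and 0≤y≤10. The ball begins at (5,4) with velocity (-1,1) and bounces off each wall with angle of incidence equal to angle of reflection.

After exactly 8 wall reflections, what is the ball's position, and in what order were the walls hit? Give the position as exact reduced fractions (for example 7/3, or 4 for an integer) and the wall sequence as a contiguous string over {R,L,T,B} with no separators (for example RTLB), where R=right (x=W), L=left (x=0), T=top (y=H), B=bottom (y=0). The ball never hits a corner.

Final position: (12,5)
Wall sequence: LTBRTLBR

1. t=5 → L at (0,9); v=(1,1)
2. t=1 → T at (1,10); v=(1,-1)
3. t=10 → B at (11,0); v=(1,1)
4. t=1 → R at (12,1); v=(-1,1)
5. t=9 → T at (3,10); v=(-1,-1)
6. t=3 → L at (0,7); v=(1,-1)
7. t=7 → B at (7,0); v=(1,1)
8. t=5 → R at (12,5); v=(-1,1)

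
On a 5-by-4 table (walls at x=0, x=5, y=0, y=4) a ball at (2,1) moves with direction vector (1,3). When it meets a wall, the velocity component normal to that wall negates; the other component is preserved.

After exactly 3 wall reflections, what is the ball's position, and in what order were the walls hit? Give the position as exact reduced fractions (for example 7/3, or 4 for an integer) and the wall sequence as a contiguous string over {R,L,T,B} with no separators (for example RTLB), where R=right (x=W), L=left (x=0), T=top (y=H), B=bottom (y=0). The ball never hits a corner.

1. t=1 → T at (3,4); v=(1,-3)
2. t=4/3 → B at (13/3,0); v=(1,3)
3. t=2/3 → R at (5,2); v=(-1,3)

Final position: (5,2)
Wall sequence: TBR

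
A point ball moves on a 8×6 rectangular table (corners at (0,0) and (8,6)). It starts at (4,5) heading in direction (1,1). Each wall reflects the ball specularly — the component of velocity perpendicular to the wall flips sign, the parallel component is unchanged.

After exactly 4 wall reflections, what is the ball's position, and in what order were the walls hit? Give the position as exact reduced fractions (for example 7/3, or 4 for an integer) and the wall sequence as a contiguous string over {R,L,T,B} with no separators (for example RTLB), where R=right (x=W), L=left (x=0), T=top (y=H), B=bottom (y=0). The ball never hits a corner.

Final position: (0,5)
Wall sequence: TRBL

1. t=1 → T at (5,6); v=(1,-1)
2. t=3 → R at (8,3); v=(-1,-1)
3. t=3 → B at (5,0); v=(-1,1)
4. t=5 → L at (0,5); v=(1,1)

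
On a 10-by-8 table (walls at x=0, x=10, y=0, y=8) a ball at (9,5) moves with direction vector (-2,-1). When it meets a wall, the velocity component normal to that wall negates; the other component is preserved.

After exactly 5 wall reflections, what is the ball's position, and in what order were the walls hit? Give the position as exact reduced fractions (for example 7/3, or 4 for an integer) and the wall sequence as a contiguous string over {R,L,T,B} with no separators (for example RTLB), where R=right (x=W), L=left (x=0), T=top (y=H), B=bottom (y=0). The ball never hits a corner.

1. t=9/2 → L at (0,1/2); v=(2,-1)
2. t=1/2 → B at (1,0); v=(2,1)
3. t=9/2 → R at (10,9/2); v=(-2,1)
4. t=7/2 → T at (3,8); v=(-2,-1)
5. t=3/2 → L at (0,13/2); v=(2,-1)

Final position: (0,13/2)
Wall sequence: LBRTL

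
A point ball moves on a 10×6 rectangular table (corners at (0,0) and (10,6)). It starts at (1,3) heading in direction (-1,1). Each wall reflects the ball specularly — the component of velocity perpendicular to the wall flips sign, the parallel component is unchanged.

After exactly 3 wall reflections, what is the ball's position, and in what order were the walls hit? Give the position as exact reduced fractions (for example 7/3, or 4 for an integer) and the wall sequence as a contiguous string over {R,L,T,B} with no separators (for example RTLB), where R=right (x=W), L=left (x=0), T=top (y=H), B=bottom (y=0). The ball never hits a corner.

1. t=1 → L at (0,4); v=(1,1)
2. t=2 → T at (2,6); v=(1,-1)
3. t=6 → B at (8,0); v=(1,1)

Final position: (8,0)
Wall sequence: LTB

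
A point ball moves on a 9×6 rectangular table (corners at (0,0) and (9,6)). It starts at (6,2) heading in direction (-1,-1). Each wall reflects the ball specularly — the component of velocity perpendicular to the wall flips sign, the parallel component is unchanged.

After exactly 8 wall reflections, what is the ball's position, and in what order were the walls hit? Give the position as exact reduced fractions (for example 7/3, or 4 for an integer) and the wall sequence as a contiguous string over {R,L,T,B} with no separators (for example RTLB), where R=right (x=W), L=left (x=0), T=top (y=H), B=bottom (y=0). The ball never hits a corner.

1. t=2 → B at (4,0); v=(-1,1)
2. t=4 → L at (0,4); v=(1,1)
3. t=2 → T at (2,6); v=(1,-1)
4. t=6 → B at (8,0); v=(1,1)
5. t=1 → R at (9,1); v=(-1,1)
6. t=5 → T at (4,6); v=(-1,-1)
7. t=4 → L at (0,2); v=(1,-1)
8. t=2 → B at (2,0); v=(1,1)

Final position: (2,0)
Wall sequence: BLTBRTLB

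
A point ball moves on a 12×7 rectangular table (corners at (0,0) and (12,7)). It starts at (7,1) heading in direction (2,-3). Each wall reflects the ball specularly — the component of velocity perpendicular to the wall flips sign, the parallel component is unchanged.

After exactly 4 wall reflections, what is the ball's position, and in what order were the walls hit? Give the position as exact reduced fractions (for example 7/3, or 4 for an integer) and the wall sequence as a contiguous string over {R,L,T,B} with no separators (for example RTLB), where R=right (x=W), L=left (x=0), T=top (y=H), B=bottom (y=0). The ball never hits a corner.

Final position: (7,0)
Wall sequence: BRTB

1. t=1/3 → B at (23/3,0); v=(2,3)
2. t=13/6 → R at (12,13/2); v=(-2,3)
3. t=1/6 → T at (35/3,7); v=(-2,-3)
4. t=7/3 → B at (7,0); v=(-2,3)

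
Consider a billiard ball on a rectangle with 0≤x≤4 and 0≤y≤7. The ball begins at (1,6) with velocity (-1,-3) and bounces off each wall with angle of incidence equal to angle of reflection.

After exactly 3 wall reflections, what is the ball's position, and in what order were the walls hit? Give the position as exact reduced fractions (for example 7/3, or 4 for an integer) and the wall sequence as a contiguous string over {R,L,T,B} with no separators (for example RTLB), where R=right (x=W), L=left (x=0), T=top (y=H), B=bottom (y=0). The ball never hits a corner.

1. t=1 → L at (0,3); v=(1,-3)
2. t=1 → B at (1,0); v=(1,3)
3. t=7/3 → T at (10/3,7); v=(1,-3)

Final position: (10/3,7)
Wall sequence: LBT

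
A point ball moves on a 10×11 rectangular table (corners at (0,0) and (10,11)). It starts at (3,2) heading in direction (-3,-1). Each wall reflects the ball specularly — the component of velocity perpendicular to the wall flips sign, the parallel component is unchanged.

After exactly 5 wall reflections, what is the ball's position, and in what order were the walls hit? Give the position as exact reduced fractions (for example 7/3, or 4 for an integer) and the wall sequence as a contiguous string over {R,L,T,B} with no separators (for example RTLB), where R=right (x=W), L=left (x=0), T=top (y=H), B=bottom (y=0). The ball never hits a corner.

Final position: (10,9)
Wall sequence: LBRLR

1. t=1 → L at (0,1); v=(3,-1)
2. t=1 → B at (3,0); v=(3,1)
3. t=7/3 → R at (10,7/3); v=(-3,1)
4. t=10/3 → L at (0,17/3); v=(3,1)
5. t=10/3 → R at (10,9); v=(-3,1)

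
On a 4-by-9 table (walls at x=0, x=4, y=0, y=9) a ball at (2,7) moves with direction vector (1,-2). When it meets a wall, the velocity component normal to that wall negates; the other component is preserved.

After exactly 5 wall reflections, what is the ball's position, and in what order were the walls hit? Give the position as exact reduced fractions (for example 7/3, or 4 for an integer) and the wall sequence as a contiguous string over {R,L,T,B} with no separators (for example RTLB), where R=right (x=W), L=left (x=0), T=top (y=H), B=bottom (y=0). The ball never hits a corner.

1. t=2 → R at (4,3); v=(-1,-2)
2. t=3/2 → B at (5/2,0); v=(-1,2)
3. t=5/2 → L at (0,5); v=(1,2)
4. t=2 → T at (2,9); v=(1,-2)
5. t=2 → R at (4,5); v=(-1,-2)

Final position: (4,5)
Wall sequence: RBLTR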